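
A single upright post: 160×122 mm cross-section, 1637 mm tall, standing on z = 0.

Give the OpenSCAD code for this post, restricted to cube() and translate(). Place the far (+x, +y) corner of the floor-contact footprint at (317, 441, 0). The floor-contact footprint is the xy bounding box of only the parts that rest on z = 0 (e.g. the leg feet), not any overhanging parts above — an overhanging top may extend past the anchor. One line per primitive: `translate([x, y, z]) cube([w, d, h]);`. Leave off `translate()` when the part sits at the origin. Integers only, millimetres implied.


translate([157, 319, 0]) cube([160, 122, 1637]);


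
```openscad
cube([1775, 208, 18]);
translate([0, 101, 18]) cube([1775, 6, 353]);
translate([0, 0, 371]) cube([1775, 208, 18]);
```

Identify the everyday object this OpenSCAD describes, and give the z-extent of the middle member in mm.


An I-beam. The web height is 353 mm.

Two wide flanges with a thin centred web — an I-beam. Overall 389 mm minus two 18 mm flanges gives a web of 389 − 2·18 = 353 mm.


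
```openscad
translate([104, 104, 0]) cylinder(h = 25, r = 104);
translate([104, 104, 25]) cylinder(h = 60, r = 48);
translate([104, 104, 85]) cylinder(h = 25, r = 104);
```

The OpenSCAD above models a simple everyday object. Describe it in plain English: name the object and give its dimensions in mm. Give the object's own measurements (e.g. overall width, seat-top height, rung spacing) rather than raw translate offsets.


A spool: two coaxial disc flanges of radius 104 mm and thickness 25 mm, joined by a core cylinder of radius 48 mm and height 60 mm. The lower flange rests on z = 0 and the three cylinders share a vertical axis.


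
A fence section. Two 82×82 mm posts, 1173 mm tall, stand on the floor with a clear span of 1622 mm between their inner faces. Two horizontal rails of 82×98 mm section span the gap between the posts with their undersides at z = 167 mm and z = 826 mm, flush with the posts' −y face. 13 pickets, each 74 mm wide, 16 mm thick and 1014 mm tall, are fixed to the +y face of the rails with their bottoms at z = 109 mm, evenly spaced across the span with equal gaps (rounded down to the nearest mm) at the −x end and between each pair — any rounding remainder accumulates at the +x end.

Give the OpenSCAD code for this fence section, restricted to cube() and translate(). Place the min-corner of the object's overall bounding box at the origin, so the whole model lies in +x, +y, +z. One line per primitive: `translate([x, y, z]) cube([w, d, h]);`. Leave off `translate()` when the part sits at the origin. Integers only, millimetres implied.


cube([82, 82, 1173]);
translate([1704, 0, 0]) cube([82, 82, 1173]);
translate([82, 0, 167]) cube([1622, 82, 98]);
translate([82, 0, 826]) cube([1622, 82, 98]);
translate([129, 82, 109]) cube([74, 16, 1014]);
translate([250, 82, 109]) cube([74, 16, 1014]);
translate([371, 82, 109]) cube([74, 16, 1014]);
translate([492, 82, 109]) cube([74, 16, 1014]);
translate([613, 82, 109]) cube([74, 16, 1014]);
translate([734, 82, 109]) cube([74, 16, 1014]);
translate([855, 82, 109]) cube([74, 16, 1014]);
translate([976, 82, 109]) cube([74, 16, 1014]);
translate([1097, 82, 109]) cube([74, 16, 1014]);
translate([1218, 82, 109]) cube([74, 16, 1014]);
translate([1339, 82, 109]) cube([74, 16, 1014]);
translate([1460, 82, 109]) cube([74, 16, 1014]);
translate([1581, 82, 109]) cube([74, 16, 1014]);


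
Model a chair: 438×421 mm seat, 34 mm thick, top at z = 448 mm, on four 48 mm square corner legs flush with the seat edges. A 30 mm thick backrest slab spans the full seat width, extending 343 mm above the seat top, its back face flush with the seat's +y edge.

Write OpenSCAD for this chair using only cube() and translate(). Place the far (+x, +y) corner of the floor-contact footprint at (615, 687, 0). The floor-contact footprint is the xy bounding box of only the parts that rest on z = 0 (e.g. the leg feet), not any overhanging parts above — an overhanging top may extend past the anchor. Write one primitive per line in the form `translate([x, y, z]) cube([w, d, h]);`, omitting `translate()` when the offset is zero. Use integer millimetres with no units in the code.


translate([177, 266, 414]) cube([438, 421, 34]);
translate([177, 266, 0]) cube([48, 48, 414]);
translate([567, 266, 0]) cube([48, 48, 414]);
translate([177, 639, 0]) cube([48, 48, 414]);
translate([567, 639, 0]) cube([48, 48, 414]);
translate([177, 657, 448]) cube([438, 30, 343]);


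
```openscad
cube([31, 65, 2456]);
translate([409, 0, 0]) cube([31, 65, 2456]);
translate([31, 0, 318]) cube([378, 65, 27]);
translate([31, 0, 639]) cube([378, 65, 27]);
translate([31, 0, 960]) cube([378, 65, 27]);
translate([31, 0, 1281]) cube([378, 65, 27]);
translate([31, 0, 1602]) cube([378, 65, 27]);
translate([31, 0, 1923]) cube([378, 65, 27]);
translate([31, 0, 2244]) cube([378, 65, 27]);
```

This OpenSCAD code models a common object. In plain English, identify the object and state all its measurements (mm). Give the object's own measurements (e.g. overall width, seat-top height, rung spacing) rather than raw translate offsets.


A straight ladder. Two 31×65 mm vertical rails, 2456 mm tall, stand 440 mm apart (outside-to-outside) with their front faces coplanar on the −y side. 7 rungs, each 65 mm deep and 27 mm tall, span between the inner faces of the rails, front faces flush with the rails. The lowest rung's underside is at z = 318 mm and rungs are spaced 321 mm apart (underside to underside).


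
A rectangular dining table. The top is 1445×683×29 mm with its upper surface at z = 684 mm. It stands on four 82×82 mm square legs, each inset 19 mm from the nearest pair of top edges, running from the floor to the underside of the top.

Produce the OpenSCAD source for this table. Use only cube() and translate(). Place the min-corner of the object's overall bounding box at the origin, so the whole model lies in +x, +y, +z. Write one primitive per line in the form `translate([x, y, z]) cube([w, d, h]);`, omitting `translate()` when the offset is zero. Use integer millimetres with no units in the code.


// leg_h = 684 - 29 = 655
translate([0, 0, 655]) cube([1445, 683, 29]);
translate([19, 19, 0]) cube([82, 82, 655]);
translate([1344, 19, 0]) cube([82, 82, 655]);
translate([19, 582, 0]) cube([82, 82, 655]);
translate([1344, 582, 0]) cube([82, 82, 655]);


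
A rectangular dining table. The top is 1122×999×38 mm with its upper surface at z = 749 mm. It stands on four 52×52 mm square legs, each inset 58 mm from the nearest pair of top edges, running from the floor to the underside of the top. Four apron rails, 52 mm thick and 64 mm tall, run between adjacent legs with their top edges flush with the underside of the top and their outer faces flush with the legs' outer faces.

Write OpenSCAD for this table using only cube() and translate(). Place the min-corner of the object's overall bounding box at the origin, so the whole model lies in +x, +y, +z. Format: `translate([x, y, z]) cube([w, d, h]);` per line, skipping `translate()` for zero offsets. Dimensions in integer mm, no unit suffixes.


// leg_h = 749 - 38 = 711
// apron z = 711 - 64 = 647
translate([0, 0, 711]) cube([1122, 999, 38]);
translate([58, 58, 0]) cube([52, 52, 711]);
translate([1012, 58, 0]) cube([52, 52, 711]);
translate([58, 889, 0]) cube([52, 52, 711]);
translate([1012, 889, 0]) cube([52, 52, 711]);
translate([110, 58, 647]) cube([902, 52, 64]);
translate([110, 889, 647]) cube([902, 52, 64]);
translate([58, 110, 647]) cube([52, 779, 64]);
translate([1012, 110, 647]) cube([52, 779, 64]);


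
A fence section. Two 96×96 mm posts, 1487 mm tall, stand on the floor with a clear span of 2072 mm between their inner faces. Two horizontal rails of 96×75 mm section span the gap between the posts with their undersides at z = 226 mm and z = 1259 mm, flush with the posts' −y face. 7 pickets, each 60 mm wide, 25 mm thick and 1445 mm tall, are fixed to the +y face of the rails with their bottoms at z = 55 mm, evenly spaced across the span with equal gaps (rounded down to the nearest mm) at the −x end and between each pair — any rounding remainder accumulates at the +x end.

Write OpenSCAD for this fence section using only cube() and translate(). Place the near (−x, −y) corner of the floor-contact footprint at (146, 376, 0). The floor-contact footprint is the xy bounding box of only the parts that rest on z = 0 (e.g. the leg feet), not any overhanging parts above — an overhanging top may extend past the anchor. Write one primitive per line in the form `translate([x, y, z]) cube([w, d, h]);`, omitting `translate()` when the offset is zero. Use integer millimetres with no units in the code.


translate([146, 376, 0]) cube([96, 96, 1487]);
translate([2314, 376, 0]) cube([96, 96, 1487]);
translate([242, 376, 226]) cube([2072, 96, 75]);
translate([242, 376, 1259]) cube([2072, 96, 75]);
translate([448, 472, 55]) cube([60, 25, 1445]);
translate([714, 472, 55]) cube([60, 25, 1445]);
translate([980, 472, 55]) cube([60, 25, 1445]);
translate([1246, 472, 55]) cube([60, 25, 1445]);
translate([1512, 472, 55]) cube([60, 25, 1445]);
translate([1778, 472, 55]) cube([60, 25, 1445]);
translate([2044, 472, 55]) cube([60, 25, 1445]);


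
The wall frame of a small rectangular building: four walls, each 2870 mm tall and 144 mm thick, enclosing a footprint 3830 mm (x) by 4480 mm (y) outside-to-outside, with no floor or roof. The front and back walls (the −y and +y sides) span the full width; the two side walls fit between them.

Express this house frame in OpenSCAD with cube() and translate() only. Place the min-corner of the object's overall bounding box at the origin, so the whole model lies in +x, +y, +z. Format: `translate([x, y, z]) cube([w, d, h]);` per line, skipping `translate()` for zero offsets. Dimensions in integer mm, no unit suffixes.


cube([3830, 144, 2870]);
translate([0, 4336, 0]) cube([3830, 144, 2870]);
translate([0, 144, 0]) cube([144, 4192, 2870]);
translate([3686, 144, 0]) cube([144, 4192, 2870]);


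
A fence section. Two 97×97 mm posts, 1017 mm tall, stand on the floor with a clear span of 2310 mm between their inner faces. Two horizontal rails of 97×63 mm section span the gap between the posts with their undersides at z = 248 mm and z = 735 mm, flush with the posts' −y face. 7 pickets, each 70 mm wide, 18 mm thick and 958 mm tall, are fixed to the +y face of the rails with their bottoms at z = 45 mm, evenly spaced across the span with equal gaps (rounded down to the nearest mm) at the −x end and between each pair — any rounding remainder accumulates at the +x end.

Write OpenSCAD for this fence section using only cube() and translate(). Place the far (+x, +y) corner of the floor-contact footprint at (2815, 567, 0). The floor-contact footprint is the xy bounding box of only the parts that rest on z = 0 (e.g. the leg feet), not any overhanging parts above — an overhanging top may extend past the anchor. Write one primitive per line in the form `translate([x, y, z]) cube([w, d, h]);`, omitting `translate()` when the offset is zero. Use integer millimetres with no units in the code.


translate([311, 470, 0]) cube([97, 97, 1017]);
translate([2718, 470, 0]) cube([97, 97, 1017]);
translate([408, 470, 248]) cube([2310, 97, 63]);
translate([408, 470, 735]) cube([2310, 97, 63]);
translate([635, 567, 45]) cube([70, 18, 958]);
translate([932, 567, 45]) cube([70, 18, 958]);
translate([1229, 567, 45]) cube([70, 18, 958]);
translate([1526, 567, 45]) cube([70, 18, 958]);
translate([1823, 567, 45]) cube([70, 18, 958]);
translate([2120, 567, 45]) cube([70, 18, 958]);
translate([2417, 567, 45]) cube([70, 18, 958]);


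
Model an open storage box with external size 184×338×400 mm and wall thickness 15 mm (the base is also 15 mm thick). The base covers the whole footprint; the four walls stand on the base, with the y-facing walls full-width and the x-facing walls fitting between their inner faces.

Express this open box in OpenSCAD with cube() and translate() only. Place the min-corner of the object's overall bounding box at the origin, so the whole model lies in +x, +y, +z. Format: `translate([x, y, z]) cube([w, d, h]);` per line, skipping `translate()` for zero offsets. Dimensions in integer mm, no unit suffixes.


cube([184, 338, 15]);
translate([0, 0, 15]) cube([184, 15, 385]);
translate([0, 323, 15]) cube([184, 15, 385]);
translate([0, 15, 15]) cube([15, 308, 385]);
translate([169, 15, 15]) cube([15, 308, 385]);


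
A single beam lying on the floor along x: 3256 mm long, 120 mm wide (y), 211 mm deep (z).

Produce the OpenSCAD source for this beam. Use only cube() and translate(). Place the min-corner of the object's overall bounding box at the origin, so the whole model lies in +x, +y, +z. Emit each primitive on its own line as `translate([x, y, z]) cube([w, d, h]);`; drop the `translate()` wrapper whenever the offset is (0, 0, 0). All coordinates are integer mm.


cube([3256, 120, 211]);


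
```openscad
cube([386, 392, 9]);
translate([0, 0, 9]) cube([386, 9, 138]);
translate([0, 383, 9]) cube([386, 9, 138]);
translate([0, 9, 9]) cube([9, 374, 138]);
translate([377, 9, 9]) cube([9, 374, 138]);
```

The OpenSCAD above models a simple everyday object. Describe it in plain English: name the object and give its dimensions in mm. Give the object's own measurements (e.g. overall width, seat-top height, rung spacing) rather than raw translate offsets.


An open-topped rectangular box: outside dimensions 386×392×147 mm, with a uniform wall and base thickness of 9 mm. The base is a full 386×392 slab on the floor; four walls sit on top of the base. The front and back walls (the −y and +y sides) span the full width; the two side walls fit between them.


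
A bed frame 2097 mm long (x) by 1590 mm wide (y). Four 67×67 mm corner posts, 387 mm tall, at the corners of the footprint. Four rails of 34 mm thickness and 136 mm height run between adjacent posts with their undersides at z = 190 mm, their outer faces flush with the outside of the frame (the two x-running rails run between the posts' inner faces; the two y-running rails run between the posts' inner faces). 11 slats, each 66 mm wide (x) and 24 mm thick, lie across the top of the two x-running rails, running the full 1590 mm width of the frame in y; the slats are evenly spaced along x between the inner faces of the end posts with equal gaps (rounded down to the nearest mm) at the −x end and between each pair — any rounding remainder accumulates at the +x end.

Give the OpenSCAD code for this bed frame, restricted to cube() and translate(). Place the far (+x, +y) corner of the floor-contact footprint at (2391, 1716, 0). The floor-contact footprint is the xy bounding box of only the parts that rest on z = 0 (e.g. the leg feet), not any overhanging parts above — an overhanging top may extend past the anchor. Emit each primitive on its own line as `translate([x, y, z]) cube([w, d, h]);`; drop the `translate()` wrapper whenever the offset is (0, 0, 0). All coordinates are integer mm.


// slat z = rail_z + rail_h = 190 + 136 = 326
// slat gap = ⌊(1963 − 11·66) / 12⌋ = 103
translate([294, 126, 0]) cube([67, 67, 387]);
translate([294, 1649, 0]) cube([67, 67, 387]);
translate([2324, 126, 0]) cube([67, 67, 387]);
translate([2324, 1649, 0]) cube([67, 67, 387]);
translate([361, 126, 190]) cube([1963, 34, 136]);
translate([361, 1682, 190]) cube([1963, 34, 136]);
translate([294, 193, 190]) cube([34, 1456, 136]);
translate([2357, 193, 190]) cube([34, 1456, 136]);
translate([464, 126, 326]) cube([66, 1590, 24]);
translate([633, 126, 326]) cube([66, 1590, 24]);
translate([802, 126, 326]) cube([66, 1590, 24]);
translate([971, 126, 326]) cube([66, 1590, 24]);
translate([1140, 126, 326]) cube([66, 1590, 24]);
translate([1309, 126, 326]) cube([66, 1590, 24]);
translate([1478, 126, 326]) cube([66, 1590, 24]);
translate([1647, 126, 326]) cube([66, 1590, 24]);
translate([1816, 126, 326]) cube([66, 1590, 24]);
translate([1985, 126, 326]) cube([66, 1590, 24]);
translate([2154, 126, 326]) cube([66, 1590, 24]);


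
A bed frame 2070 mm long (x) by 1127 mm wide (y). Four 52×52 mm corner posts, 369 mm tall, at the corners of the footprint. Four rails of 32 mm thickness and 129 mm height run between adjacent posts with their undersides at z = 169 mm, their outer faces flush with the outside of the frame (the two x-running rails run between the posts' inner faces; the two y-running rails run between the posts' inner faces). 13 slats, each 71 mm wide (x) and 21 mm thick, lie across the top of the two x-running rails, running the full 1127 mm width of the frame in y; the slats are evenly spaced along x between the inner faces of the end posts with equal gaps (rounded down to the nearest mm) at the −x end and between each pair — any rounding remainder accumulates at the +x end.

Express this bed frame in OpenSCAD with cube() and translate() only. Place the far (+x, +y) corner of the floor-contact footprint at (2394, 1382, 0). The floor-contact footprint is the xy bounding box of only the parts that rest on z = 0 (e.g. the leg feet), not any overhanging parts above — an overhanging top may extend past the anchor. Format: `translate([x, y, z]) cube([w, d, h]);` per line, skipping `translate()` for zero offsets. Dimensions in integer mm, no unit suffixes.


translate([324, 255, 0]) cube([52, 52, 369]);
translate([324, 1330, 0]) cube([52, 52, 369]);
translate([2342, 255, 0]) cube([52, 52, 369]);
translate([2342, 1330, 0]) cube([52, 52, 369]);
translate([376, 255, 169]) cube([1966, 32, 129]);
translate([376, 1350, 169]) cube([1966, 32, 129]);
translate([324, 307, 169]) cube([32, 1023, 129]);
translate([2362, 307, 169]) cube([32, 1023, 129]);
translate([450, 255, 298]) cube([71, 1127, 21]);
translate([595, 255, 298]) cube([71, 1127, 21]);
translate([740, 255, 298]) cube([71, 1127, 21]);
translate([885, 255, 298]) cube([71, 1127, 21]);
translate([1030, 255, 298]) cube([71, 1127, 21]);
translate([1175, 255, 298]) cube([71, 1127, 21]);
translate([1320, 255, 298]) cube([71, 1127, 21]);
translate([1465, 255, 298]) cube([71, 1127, 21]);
translate([1610, 255, 298]) cube([71, 1127, 21]);
translate([1755, 255, 298]) cube([71, 1127, 21]);
translate([1900, 255, 298]) cube([71, 1127, 21]);
translate([2045, 255, 298]) cube([71, 1127, 21]);
translate([2190, 255, 298]) cube([71, 1127, 21]);


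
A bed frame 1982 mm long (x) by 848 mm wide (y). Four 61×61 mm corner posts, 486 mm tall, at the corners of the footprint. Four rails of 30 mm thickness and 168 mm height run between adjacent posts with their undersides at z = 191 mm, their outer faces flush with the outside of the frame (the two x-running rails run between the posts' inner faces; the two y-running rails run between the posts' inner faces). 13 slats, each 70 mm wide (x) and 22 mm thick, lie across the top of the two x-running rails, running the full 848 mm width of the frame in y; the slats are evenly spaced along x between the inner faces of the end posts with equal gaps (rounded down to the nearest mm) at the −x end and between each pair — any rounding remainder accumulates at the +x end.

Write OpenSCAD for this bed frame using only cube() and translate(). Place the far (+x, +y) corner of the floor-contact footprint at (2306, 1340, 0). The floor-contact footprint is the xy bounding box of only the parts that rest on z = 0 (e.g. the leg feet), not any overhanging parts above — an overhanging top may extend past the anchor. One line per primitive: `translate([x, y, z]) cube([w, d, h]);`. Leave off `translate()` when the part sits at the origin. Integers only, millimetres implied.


translate([324, 492, 0]) cube([61, 61, 486]);
translate([324, 1279, 0]) cube([61, 61, 486]);
translate([2245, 492, 0]) cube([61, 61, 486]);
translate([2245, 1279, 0]) cube([61, 61, 486]);
translate([385, 492, 191]) cube([1860, 30, 168]);
translate([385, 1310, 191]) cube([1860, 30, 168]);
translate([324, 553, 191]) cube([30, 726, 168]);
translate([2276, 553, 191]) cube([30, 726, 168]);
translate([452, 492, 359]) cube([70, 848, 22]);
translate([589, 492, 359]) cube([70, 848, 22]);
translate([726, 492, 359]) cube([70, 848, 22]);
translate([863, 492, 359]) cube([70, 848, 22]);
translate([1000, 492, 359]) cube([70, 848, 22]);
translate([1137, 492, 359]) cube([70, 848, 22]);
translate([1274, 492, 359]) cube([70, 848, 22]);
translate([1411, 492, 359]) cube([70, 848, 22]);
translate([1548, 492, 359]) cube([70, 848, 22]);
translate([1685, 492, 359]) cube([70, 848, 22]);
translate([1822, 492, 359]) cube([70, 848, 22]);
translate([1959, 492, 359]) cube([70, 848, 22]);
translate([2096, 492, 359]) cube([70, 848, 22]);


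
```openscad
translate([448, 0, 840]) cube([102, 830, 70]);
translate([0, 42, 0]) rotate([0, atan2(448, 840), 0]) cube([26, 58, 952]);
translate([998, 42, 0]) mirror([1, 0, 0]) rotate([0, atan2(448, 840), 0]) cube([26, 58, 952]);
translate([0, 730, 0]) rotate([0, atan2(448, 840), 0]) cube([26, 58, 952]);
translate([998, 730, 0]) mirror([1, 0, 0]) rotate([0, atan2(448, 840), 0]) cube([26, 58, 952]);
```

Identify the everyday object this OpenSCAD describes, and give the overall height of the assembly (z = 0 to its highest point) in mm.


A sawhorse. The overall height is 910 mm.

A beam across two mirrored pairs of raked legs — a sawhorse. The beam's underside is at z = 840 (matching the legs' vertical rise in atan2(448, 840)) and the beam is 70 mm tall, so its top is at 840 + 70 = 910 mm. The raked legs top out at the beam's underside, so that is the highest point.


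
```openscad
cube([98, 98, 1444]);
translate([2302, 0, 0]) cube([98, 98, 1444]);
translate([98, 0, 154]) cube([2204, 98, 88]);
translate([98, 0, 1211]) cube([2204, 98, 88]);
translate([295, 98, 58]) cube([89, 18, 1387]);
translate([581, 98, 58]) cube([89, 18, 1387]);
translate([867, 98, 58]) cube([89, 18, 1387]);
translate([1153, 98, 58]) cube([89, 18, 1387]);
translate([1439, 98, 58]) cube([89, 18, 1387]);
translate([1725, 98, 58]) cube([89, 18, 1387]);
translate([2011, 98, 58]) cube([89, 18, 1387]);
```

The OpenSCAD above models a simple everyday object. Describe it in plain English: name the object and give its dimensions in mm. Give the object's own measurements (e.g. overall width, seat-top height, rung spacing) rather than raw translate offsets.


A fence section. Two 98×98 mm posts, 1444 mm tall, stand on the floor with a clear span of 2204 mm between their inner faces. Two horizontal rails of 98×88 mm section span the gap between the posts with their undersides at z = 154 mm and z = 1211 mm, flush with the posts' −y face. 7 pickets, each 89 mm wide, 18 mm thick and 1387 mm tall, are fixed to the +y face of the rails with their bottoms at z = 58 mm, spaced across the span with a 197 mm gap after the −x post and between neighbouring pickets, with 202 mm left before the +x post.


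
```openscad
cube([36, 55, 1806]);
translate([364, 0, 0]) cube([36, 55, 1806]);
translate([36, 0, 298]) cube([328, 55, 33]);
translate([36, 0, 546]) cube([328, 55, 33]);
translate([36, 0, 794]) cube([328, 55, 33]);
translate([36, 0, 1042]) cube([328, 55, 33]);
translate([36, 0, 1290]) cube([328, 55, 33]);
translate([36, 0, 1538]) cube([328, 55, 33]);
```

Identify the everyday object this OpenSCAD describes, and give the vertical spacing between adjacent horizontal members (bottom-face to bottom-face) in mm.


A ladder. The rung spacing is 248 mm.

Two tall 36×55 posts with 6 short bars between them — a ladder. Adjacent rungs sit at z = 298 and z = 546, so the spacing is 546 − 298 = 248 mm.


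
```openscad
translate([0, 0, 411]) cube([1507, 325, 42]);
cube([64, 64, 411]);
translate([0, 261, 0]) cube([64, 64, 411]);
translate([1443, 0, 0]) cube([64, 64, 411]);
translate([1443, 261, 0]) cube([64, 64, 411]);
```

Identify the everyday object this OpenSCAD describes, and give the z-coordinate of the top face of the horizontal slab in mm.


A bench. The seat-top height is 453 mm.

A long slab on four corner posts — a bench. The slab sits at z = 411 with thickness 42, so the top is 411 + 42 = 453 mm.


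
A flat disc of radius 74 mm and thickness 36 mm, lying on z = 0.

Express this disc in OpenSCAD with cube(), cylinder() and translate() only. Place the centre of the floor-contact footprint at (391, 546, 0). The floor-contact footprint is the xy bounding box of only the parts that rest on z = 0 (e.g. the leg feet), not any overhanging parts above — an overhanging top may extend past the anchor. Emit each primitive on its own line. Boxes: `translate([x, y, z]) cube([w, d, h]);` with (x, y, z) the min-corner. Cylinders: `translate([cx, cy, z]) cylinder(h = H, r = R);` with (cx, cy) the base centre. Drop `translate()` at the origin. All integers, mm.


translate([391, 546, 0]) cylinder(h = 36, r = 74);


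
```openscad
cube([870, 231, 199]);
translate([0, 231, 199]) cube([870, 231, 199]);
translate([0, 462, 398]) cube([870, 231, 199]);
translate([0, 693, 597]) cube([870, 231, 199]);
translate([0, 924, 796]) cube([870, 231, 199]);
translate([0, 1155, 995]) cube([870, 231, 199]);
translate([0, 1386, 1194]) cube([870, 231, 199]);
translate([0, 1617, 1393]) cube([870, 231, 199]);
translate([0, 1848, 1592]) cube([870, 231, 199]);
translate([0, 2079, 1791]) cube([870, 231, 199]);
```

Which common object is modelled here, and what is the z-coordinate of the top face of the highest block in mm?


A staircase. The total rise is 1990 mm.

10 identical blocks, each offset up and back from the previous — a staircase. Each step is 199 mm tall and there are 10 of them, so the total rise is 10 × 199 = 1990 mm.


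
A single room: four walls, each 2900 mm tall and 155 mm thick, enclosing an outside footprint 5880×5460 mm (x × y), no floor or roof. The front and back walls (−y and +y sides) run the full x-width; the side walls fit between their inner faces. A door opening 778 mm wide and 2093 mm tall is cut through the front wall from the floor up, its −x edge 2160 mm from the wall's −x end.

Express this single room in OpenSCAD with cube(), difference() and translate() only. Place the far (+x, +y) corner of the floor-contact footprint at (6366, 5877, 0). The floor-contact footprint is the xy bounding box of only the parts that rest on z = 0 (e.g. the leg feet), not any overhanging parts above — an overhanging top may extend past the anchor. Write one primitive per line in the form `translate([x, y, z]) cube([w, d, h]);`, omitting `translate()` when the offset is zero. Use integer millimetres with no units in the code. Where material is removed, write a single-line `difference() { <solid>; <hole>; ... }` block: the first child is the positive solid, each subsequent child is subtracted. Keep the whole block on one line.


difference() { translate([486, 417, 0]) cube([5880, 155, 2900]); translate([2646, 417, 0]) cube([778, 155, 2093]); }
translate([486, 5722, 0]) cube([5880, 155, 2900]);
translate([486, 572, 0]) cube([155, 5150, 2900]);
translate([6211, 572, 0]) cube([155, 5150, 2900]);


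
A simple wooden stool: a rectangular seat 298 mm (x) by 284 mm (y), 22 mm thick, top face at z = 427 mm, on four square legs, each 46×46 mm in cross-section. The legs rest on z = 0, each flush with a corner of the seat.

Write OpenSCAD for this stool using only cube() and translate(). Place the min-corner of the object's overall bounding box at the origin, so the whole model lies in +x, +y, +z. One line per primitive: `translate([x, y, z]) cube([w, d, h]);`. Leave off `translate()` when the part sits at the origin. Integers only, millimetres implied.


// leg_h = 427 - 22 = 405
translate([0, 0, 405]) cube([298, 284, 22]);
cube([46, 46, 405]);
translate([252, 0, 0]) cube([46, 46, 405]);
translate([0, 238, 0]) cube([46, 46, 405]);
translate([252, 238, 0]) cube([46, 46, 405]);


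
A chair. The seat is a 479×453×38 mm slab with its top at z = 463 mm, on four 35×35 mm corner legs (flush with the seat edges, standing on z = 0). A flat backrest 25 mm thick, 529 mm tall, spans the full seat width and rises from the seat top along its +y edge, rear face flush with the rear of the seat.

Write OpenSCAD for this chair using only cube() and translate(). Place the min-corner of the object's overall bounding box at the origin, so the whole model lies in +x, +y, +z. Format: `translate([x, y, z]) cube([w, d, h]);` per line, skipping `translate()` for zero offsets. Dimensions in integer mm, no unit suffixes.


// leg_h = 463 - 38 = 425
translate([0, 0, 425]) cube([479, 453, 38]);
cube([35, 35, 425]);
translate([444, 0, 0]) cube([35, 35, 425]);
translate([0, 418, 0]) cube([35, 35, 425]);
translate([444, 418, 0]) cube([35, 35, 425]);
translate([0, 428, 463]) cube([479, 25, 529]);


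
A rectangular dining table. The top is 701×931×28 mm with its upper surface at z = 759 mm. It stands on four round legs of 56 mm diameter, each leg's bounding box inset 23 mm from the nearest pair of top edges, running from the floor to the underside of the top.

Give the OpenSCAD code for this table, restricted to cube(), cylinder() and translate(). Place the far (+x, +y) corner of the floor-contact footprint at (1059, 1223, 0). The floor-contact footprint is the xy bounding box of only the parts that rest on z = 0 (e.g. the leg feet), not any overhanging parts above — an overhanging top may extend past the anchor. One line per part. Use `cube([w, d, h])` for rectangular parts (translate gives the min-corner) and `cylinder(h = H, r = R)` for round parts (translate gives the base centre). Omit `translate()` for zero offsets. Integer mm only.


translate([381, 315, 731]) cube([701, 931, 28]);
translate([432, 366, 0]) cylinder(h = 731, r = 28);
translate([1031, 366, 0]) cylinder(h = 731, r = 28);
translate([432, 1195, 0]) cylinder(h = 731, r = 28);
translate([1031, 1195, 0]) cylinder(h = 731, r = 28);


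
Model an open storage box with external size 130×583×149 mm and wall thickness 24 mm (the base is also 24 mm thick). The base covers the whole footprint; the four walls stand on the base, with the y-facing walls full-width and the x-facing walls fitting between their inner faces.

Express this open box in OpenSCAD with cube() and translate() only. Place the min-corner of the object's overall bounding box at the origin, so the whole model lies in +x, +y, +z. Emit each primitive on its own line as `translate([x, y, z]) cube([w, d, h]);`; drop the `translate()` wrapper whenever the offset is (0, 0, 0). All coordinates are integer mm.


cube([130, 583, 24]);
translate([0, 0, 24]) cube([130, 24, 125]);
translate([0, 559, 24]) cube([130, 24, 125]);
translate([0, 24, 24]) cube([24, 535, 125]);
translate([106, 24, 24]) cube([24, 535, 125]);


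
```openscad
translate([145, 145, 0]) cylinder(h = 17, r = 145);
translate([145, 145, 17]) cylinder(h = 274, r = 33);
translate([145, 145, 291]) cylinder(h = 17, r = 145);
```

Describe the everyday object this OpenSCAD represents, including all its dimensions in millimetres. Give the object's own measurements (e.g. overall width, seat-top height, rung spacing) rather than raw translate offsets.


A spool: two coaxial disc flanges of radius 145 mm and thickness 17 mm, joined by a core cylinder of radius 33 mm and height 274 mm. The lower flange rests on z = 0 and the three cylinders share a vertical axis.


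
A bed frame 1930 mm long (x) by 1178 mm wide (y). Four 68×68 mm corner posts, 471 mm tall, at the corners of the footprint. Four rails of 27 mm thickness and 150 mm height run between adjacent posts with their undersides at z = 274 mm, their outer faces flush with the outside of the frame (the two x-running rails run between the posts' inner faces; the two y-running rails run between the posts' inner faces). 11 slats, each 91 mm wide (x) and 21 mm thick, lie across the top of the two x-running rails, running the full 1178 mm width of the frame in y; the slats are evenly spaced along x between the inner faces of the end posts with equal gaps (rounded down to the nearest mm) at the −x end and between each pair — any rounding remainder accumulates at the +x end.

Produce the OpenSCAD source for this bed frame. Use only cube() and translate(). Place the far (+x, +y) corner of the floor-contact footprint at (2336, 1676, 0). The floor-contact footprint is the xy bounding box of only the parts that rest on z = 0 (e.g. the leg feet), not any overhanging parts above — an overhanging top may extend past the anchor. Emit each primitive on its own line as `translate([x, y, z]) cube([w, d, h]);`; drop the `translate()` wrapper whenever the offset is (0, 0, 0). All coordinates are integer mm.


translate([406, 498, 0]) cube([68, 68, 471]);
translate([406, 1608, 0]) cube([68, 68, 471]);
translate([2268, 498, 0]) cube([68, 68, 471]);
translate([2268, 1608, 0]) cube([68, 68, 471]);
translate([474, 498, 274]) cube([1794, 27, 150]);
translate([474, 1649, 274]) cube([1794, 27, 150]);
translate([406, 566, 274]) cube([27, 1042, 150]);
translate([2309, 566, 274]) cube([27, 1042, 150]);
translate([540, 498, 424]) cube([91, 1178, 21]);
translate([697, 498, 424]) cube([91, 1178, 21]);
translate([854, 498, 424]) cube([91, 1178, 21]);
translate([1011, 498, 424]) cube([91, 1178, 21]);
translate([1168, 498, 424]) cube([91, 1178, 21]);
translate([1325, 498, 424]) cube([91, 1178, 21]);
translate([1482, 498, 424]) cube([91, 1178, 21]);
translate([1639, 498, 424]) cube([91, 1178, 21]);
translate([1796, 498, 424]) cube([91, 1178, 21]);
translate([1953, 498, 424]) cube([91, 1178, 21]);
translate([2110, 498, 424]) cube([91, 1178, 21]);


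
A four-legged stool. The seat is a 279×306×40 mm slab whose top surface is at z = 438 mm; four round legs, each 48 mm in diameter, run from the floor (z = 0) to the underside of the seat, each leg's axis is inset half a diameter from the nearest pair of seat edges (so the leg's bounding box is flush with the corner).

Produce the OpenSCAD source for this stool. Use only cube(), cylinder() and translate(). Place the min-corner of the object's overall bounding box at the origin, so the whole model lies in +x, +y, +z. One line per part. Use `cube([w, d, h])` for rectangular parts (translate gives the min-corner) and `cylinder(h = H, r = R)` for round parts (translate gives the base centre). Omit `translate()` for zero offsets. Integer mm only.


translate([0, 0, 398]) cube([279, 306, 40]);
translate([24, 24, 0]) cylinder(h = 398, r = 24);
translate([255, 24, 0]) cylinder(h = 398, r = 24);
translate([24, 282, 0]) cylinder(h = 398, r = 24);
translate([255, 282, 0]) cylinder(h = 398, r = 24);


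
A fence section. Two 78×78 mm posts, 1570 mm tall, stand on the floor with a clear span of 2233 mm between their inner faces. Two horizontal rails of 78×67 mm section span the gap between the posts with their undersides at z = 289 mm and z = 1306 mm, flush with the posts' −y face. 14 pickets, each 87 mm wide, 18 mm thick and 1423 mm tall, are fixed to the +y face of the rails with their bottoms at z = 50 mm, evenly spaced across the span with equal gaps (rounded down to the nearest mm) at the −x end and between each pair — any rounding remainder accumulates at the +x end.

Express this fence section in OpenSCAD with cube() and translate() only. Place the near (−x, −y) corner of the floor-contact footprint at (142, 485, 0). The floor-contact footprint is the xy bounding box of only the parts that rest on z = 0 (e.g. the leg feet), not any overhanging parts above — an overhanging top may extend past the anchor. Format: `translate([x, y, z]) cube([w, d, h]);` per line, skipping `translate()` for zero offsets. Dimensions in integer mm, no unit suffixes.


translate([142, 485, 0]) cube([78, 78, 1570]);
translate([2453, 485, 0]) cube([78, 78, 1570]);
translate([220, 485, 289]) cube([2233, 78, 67]);
translate([220, 485, 1306]) cube([2233, 78, 67]);
translate([287, 563, 50]) cube([87, 18, 1423]);
translate([441, 563, 50]) cube([87, 18, 1423]);
translate([595, 563, 50]) cube([87, 18, 1423]);
translate([749, 563, 50]) cube([87, 18, 1423]);
translate([903, 563, 50]) cube([87, 18, 1423]);
translate([1057, 563, 50]) cube([87, 18, 1423]);
translate([1211, 563, 50]) cube([87, 18, 1423]);
translate([1365, 563, 50]) cube([87, 18, 1423]);
translate([1519, 563, 50]) cube([87, 18, 1423]);
translate([1673, 563, 50]) cube([87, 18, 1423]);
translate([1827, 563, 50]) cube([87, 18, 1423]);
translate([1981, 563, 50]) cube([87, 18, 1423]);
translate([2135, 563, 50]) cube([87, 18, 1423]);
translate([2289, 563, 50]) cube([87, 18, 1423]);


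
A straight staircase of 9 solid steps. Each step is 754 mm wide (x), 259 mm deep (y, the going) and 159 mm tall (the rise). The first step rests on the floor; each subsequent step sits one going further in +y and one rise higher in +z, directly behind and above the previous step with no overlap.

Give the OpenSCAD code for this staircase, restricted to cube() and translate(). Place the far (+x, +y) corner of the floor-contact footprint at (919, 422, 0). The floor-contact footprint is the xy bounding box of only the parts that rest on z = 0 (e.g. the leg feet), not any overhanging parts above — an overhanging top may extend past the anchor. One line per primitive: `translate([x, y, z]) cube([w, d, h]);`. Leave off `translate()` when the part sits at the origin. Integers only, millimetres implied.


translate([165, 163, 0]) cube([754, 259, 159]);
translate([165, 422, 159]) cube([754, 259, 159]);
translate([165, 681, 318]) cube([754, 259, 159]);
translate([165, 940, 477]) cube([754, 259, 159]);
translate([165, 1199, 636]) cube([754, 259, 159]);
translate([165, 1458, 795]) cube([754, 259, 159]);
translate([165, 1717, 954]) cube([754, 259, 159]);
translate([165, 1976, 1113]) cube([754, 259, 159]);
translate([165, 2235, 1272]) cube([754, 259, 159]);


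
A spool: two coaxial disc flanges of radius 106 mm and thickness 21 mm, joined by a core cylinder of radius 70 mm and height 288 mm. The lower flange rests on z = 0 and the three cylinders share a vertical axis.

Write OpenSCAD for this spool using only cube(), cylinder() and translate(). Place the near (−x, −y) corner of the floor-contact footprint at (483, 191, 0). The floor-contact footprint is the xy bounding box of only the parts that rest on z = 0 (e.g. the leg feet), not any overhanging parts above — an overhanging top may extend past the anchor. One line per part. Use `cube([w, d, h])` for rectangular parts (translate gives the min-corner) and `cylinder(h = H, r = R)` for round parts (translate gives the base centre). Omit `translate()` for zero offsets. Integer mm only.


translate([589, 297, 0]) cylinder(h = 21, r = 106);
translate([589, 297, 21]) cylinder(h = 288, r = 70);
translate([589, 297, 309]) cylinder(h = 21, r = 106);


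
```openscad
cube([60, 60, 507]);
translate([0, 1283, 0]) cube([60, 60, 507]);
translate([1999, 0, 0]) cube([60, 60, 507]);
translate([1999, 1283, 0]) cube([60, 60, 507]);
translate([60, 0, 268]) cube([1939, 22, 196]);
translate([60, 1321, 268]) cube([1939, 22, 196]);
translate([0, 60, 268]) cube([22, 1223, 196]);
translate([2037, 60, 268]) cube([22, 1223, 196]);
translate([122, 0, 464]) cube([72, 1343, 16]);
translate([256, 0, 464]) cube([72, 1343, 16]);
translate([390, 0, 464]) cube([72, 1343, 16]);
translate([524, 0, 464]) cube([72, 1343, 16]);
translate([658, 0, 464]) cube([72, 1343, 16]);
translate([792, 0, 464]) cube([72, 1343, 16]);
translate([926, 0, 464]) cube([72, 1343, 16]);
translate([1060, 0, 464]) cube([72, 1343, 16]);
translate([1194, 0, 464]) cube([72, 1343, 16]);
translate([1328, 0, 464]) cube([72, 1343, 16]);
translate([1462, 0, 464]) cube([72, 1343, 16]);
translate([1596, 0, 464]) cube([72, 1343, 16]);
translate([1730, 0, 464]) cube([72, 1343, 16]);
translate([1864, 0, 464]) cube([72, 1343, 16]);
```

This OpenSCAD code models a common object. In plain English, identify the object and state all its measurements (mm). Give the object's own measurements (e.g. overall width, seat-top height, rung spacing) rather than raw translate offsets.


A bed frame 2059 mm long (x) by 1343 mm wide (y). Four 60×60 mm corner posts, 507 mm tall, at the corners of the footprint. Four rails of 22 mm thickness and 196 mm height run between adjacent posts with their undersides at z = 268 mm, their outer faces flush with the outside of the frame (the two x-running rails run between the posts' inner faces; the two y-running rails run between the posts' inner faces). 14 slats, each 72 mm wide (x) and 16 mm thick, lie across the top of the two x-running rails, running the full 1343 mm width of the frame in y; along x they sit between the end posts with a 62 mm gap after the −x posts and between neighbouring slats, leaving 63 mm before the +x posts.
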